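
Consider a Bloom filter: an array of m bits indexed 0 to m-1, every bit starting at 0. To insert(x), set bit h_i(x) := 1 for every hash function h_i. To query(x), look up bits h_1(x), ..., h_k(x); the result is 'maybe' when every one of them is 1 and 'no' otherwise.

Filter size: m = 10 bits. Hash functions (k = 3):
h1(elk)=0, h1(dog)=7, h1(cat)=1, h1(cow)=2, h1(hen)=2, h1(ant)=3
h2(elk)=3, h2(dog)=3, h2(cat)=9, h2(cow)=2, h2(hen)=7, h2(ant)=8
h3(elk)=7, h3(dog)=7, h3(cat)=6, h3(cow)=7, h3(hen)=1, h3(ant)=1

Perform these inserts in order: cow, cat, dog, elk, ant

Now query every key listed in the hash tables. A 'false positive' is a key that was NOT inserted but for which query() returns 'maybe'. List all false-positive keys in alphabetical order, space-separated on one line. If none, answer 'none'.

Answer: hen

Derivation:
Start: bits=0000000000
After insert 'cow': sets bits 2 7 -> bits=0010000100
After insert 'cat': sets bits 1 6 9 -> bits=0110001101
After insert 'dog': sets bits 3 7 -> bits=0111001101
After insert 'elk': sets bits 0 3 7 -> bits=1111001101
After insert 'ant': sets bits 1 3 8 -> bits=1111001111
Not inserted: hen — query each against bits=1111001111:
query hen: checks bit1=1, bit2=1, bit7=1 (all 1) -> maybe => FALSE POSITIVE
False positives (alphabetical): hen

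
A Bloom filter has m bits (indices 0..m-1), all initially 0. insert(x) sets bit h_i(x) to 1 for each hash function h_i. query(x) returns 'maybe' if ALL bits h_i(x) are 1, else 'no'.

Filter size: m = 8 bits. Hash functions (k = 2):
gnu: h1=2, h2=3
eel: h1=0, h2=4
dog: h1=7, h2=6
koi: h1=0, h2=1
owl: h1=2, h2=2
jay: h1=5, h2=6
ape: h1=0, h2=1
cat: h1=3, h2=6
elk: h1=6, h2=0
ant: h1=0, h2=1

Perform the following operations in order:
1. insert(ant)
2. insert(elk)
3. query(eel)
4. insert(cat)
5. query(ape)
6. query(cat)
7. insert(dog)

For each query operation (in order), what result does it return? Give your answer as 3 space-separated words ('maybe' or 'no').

Answer: no maybe maybe

Derivation:
Start: bits=00000000
Op 1: insert ant -> sets bits 0 1 -> bits=11000000
Op 2: insert elk -> sets bits 0 6 -> bits=11000010
Op 3: query eel -> checks bit0=1, bit4=0 (has a 0) -> no
Op 4: insert cat -> sets bits 3 6 -> bits=11010010
Op 5: query ape -> checks bit0=1, bit1=1 (all 1) -> maybe
Op 6: query cat -> checks bit3=1, bit6=1 (all 1) -> maybe
Op 7: insert dog -> sets bits 6 7 -> bits=11010011
Query results in order: no maybe maybe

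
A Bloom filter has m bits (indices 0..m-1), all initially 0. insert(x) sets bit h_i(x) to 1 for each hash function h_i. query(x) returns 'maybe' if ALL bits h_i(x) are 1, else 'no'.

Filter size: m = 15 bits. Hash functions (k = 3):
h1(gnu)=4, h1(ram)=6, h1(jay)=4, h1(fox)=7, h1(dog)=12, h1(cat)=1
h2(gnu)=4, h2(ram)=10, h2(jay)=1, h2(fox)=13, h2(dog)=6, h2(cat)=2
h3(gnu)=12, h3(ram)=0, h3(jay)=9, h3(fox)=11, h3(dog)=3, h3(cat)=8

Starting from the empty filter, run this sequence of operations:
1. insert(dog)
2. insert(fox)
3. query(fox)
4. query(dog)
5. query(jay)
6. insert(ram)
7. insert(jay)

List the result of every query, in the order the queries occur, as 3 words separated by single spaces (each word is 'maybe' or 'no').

Start: bits=000000000000000
Op 1: insert dog -> sets bits 3 6 12 -> bits=000100100000100
Op 2: insert fox -> sets bits 7 11 13 -> bits=000100110001110
Op 3: query fox -> checks bit7=1, bit11=1, bit13=1 (all 1) -> maybe
Op 4: query dog -> checks bit3=1, bit6=1, bit12=1 (all 1) -> maybe
Op 5: query jay -> checks bit1=0, bit4=0, bit9=0 (has a 0) -> no
Op 6: insert ram -> sets bits 0 6 10 -> bits=100100110011110
Op 7: insert jay -> sets bits 1 4 9 -> bits=110110110111110
Query results in order: maybe maybe no

Answer: maybe maybe no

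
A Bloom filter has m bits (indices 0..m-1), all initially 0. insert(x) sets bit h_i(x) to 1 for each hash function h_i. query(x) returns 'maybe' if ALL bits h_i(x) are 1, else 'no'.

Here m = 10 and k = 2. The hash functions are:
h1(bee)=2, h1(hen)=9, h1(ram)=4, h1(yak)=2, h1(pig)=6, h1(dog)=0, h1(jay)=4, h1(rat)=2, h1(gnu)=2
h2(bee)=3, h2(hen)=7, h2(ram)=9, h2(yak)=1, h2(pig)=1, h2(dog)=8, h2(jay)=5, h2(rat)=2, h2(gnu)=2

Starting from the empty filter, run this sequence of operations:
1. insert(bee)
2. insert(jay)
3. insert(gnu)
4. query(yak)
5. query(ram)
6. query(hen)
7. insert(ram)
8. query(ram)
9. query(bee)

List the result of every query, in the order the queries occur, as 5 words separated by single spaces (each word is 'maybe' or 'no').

Answer: no no no maybe maybe

Derivation:
Start: bits=0000000000
Op 1: insert bee -> sets bits 2 3 -> bits=0011000000
Op 2: insert jay -> sets bits 4 5 -> bits=0011110000
Op 3: insert gnu -> sets bits 2 -> bits=0011110000
Op 4: query yak -> checks bit1=0, bit2=1 (has a 0) -> no
Op 5: query ram -> checks bit4=1, bit9=0 (has a 0) -> no
Op 6: query hen -> checks bit7=0, bit9=0 (has a 0) -> no
Op 7: insert ram -> sets bits 4 9 -> bits=0011110001
Op 8: query ram -> checks bit4=1, bit9=1 (all 1) -> maybe
Op 9: query bee -> checks bit2=1, bit3=1 (all 1) -> maybe
Query results in order: no no no maybe maybe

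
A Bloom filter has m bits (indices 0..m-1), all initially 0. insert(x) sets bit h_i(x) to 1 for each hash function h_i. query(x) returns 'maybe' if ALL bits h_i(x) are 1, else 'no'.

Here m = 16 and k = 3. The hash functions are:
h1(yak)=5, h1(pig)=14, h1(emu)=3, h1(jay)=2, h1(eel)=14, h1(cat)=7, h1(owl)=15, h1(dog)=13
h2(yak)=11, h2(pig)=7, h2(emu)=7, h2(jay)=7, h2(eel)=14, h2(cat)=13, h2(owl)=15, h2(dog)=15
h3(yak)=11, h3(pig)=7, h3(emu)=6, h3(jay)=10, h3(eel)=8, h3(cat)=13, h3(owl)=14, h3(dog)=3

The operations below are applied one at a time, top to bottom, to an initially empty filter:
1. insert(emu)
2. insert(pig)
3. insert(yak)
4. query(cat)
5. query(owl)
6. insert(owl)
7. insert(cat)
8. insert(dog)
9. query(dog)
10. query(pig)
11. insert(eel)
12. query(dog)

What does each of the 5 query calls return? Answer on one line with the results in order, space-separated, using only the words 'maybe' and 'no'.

Start: bits=0000000000000000
Op 1: insert emu -> sets bits 3 6 7 -> bits=0001001100000000
Op 2: insert pig -> sets bits 7 14 -> bits=0001001100000010
Op 3: insert yak -> sets bits 5 11 -> bits=0001011100010010
Op 4: query cat -> checks bit7=1, bit13=0 (has a 0) -> no
Op 5: query owl -> checks bit14=1, bit15=0 (has a 0) -> no
Op 6: insert owl -> sets bits 14 15 -> bits=0001011100010011
Op 7: insert cat -> sets bits 7 13 -> bits=0001011100010111
Op 8: insert dog -> sets bits 3 13 15 -> bits=0001011100010111
Op 9: query dog -> checks bit3=1, bit13=1, bit15=1 (all 1) -> maybe
Op 10: query pig -> checks bit7=1, bit14=1 (all 1) -> maybe
Op 11: insert eel -> sets bits 8 14 -> bits=0001011110010111
Op 12: query dog -> checks bit3=1, bit13=1, bit15=1 (all 1) -> maybe
Query results in order: no no maybe maybe maybe

Answer: no no maybe maybe maybe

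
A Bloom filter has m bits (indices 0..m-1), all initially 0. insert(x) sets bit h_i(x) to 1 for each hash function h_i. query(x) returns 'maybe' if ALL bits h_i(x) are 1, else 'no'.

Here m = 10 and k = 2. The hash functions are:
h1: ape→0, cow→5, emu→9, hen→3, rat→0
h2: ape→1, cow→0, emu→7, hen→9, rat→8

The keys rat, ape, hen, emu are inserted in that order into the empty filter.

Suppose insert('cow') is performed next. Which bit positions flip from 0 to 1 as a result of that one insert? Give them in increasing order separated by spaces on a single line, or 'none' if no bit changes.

Start: bits=0000000000
After insert 'rat': sets bits 0 8 -> bits=1000000010
After insert 'ape': sets bits 0 1 -> bits=1100000010
After insert 'hen': sets bits 3 9 -> bits=1101000011
After insert 'emu': sets bits 7 9 -> bits=1101000111
insert 'cow' would touch bits 0 5; currently bit0=1, bit5=0
Bits that are 0 among those (would change 0->1): 5

Answer: 5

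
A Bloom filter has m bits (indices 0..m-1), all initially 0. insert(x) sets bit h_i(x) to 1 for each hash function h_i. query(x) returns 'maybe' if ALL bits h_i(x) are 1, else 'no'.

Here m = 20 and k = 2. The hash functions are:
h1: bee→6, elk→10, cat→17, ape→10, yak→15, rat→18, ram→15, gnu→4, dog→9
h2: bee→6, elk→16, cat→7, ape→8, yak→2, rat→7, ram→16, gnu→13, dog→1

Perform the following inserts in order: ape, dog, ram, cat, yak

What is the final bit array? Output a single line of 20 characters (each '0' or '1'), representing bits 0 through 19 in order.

Answer: 01100001111000011100

Derivation:
Start: bits=00000000000000000000
After insert 'ape': sets bits 8 10 -> bits=00000000101000000000
After insert 'dog': sets bits 1 9 -> bits=01000000111000000000
After insert 'ram': sets bits 15 16 -> bits=01000000111000011000
After insert 'cat': sets bits 7 17 -> bits=01000001111000011100
After insert 'yak': sets bits 2 15 -> bits=01100001111000011100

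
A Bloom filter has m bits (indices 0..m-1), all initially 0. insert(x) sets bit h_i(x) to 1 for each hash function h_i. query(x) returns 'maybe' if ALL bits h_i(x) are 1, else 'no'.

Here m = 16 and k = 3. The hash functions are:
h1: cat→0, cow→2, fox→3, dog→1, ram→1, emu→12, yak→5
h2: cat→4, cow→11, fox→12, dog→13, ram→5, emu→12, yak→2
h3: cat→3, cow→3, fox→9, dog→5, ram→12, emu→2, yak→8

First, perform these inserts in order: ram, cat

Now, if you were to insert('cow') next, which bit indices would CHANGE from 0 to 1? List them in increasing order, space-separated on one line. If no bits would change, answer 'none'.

Start: bits=0000000000000000
After insert 'ram': sets bits 1 5 12 -> bits=0100010000001000
After insert 'cat': sets bits 0 3 4 -> bits=1101110000001000
insert 'cow' would touch bits 2 3 11; currently bit2=0, bit3=1, bit11=0
Bits that are 0 among those (would change 0->1): 2 11

Answer: 2 11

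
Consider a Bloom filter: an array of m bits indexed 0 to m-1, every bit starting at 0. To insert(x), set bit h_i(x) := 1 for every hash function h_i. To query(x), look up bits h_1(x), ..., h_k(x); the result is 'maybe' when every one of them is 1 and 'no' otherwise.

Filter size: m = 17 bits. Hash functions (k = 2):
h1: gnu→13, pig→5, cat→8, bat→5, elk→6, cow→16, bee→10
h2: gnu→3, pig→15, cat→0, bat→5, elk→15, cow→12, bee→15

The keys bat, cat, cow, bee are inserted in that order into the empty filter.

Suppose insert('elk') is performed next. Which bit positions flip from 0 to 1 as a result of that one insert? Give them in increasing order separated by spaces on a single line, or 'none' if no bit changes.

Answer: 6

Derivation:
Start: bits=00000000000000000
After insert 'bat': sets bits 5 -> bits=00000100000000000
After insert 'cat': sets bits 0 8 -> bits=10000100100000000
After insert 'cow': sets bits 12 16 -> bits=10000100100010001
After insert 'bee': sets bits 10 15 -> bits=10000100101010011
insert 'elk' would touch bits 6 15; currently bit6=0, bit15=1
Bits that are 0 among those (would change 0->1): 6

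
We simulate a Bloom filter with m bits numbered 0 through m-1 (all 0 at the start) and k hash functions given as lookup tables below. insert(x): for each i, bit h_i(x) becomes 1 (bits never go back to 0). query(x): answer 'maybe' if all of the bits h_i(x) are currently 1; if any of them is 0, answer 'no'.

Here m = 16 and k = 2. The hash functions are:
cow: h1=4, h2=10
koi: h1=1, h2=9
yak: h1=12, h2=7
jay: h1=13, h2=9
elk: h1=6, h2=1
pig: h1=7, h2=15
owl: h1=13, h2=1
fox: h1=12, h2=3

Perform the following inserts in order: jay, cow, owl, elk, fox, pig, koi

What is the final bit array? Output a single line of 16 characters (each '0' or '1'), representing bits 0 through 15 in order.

Answer: 0101101101101101

Derivation:
Start: bits=0000000000000000
After insert 'jay': sets bits 9 13 -> bits=0000000001000100
After insert 'cow': sets bits 4 10 -> bits=0000100001100100
After insert 'owl': sets bits 1 13 -> bits=0100100001100100
After insert 'elk': sets bits 1 6 -> bits=0100101001100100
After insert 'fox': sets bits 3 12 -> bits=0101101001101100
After insert 'pig': sets bits 7 15 -> bits=0101101101101101
After insert 'koi': sets bits 1 9 -> bits=0101101101101101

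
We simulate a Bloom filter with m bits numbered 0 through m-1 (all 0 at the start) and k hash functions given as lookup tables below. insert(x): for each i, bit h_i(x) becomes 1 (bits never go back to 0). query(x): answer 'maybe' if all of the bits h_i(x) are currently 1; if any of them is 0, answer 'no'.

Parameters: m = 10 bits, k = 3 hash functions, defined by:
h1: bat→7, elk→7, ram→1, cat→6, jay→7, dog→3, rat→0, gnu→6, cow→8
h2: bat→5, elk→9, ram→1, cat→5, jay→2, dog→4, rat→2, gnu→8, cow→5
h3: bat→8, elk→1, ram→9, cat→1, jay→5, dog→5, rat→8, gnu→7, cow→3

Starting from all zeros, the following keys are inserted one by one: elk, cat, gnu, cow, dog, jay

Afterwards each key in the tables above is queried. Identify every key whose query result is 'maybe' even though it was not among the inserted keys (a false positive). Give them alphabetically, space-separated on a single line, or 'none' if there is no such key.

Start: bits=0000000000
After insert 'elk': sets bits 1 7 9 -> bits=0100000101
After insert 'cat': sets bits 1 5 6 -> bits=0100011101
After insert 'gnu': sets bits 6 7 8 -> bits=0100011111
After insert 'cow': sets bits 3 5 8 -> bits=0101011111
After insert 'dog': sets bits 3 4 5 -> bits=0101111111
After insert 'jay': sets bits 2 5 7 -> bits=0111111111
Not inserted: bat ram rat — query each against bits=0111111111:
query bat: checks bit5=1, bit7=1, bit8=1 (all 1) -> maybe => FALSE POSITIVE
query ram: checks bit1=1, bit9=1 (all 1) -> maybe => FALSE POSITIVE
query rat: checks bit0=0, bit2=1, bit8=1 (has a 0) -> no => not a false positive
False positives (alphabetical): bat ram

Answer: bat ram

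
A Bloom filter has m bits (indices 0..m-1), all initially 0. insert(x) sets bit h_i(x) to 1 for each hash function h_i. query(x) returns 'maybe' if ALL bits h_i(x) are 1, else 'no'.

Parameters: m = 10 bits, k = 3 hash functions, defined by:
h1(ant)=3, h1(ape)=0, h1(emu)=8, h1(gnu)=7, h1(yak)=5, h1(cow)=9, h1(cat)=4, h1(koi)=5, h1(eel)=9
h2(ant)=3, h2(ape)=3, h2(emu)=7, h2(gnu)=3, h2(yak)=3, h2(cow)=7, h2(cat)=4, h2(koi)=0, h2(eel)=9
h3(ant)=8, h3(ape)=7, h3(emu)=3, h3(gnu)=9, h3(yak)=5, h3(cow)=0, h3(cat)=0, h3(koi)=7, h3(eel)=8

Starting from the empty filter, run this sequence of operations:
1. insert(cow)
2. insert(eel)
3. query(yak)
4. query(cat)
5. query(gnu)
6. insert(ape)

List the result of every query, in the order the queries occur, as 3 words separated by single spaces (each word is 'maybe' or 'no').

Start: bits=0000000000
Op 1: insert cow -> sets bits 0 7 9 -> bits=1000000101
Op 2: insert eel -> sets bits 8 9 -> bits=1000000111
Op 3: query yak -> checks bit3=0, bit5=0 (has a 0) -> no
Op 4: query cat -> checks bit0=1, bit4=0 (has a 0) -> no
Op 5: query gnu -> checks bit3=0, bit7=1, bit9=1 (has a 0) -> no
Op 6: insert ape -> sets bits 0 3 7 -> bits=1001000111
Query results in order: no no no

Answer: no no no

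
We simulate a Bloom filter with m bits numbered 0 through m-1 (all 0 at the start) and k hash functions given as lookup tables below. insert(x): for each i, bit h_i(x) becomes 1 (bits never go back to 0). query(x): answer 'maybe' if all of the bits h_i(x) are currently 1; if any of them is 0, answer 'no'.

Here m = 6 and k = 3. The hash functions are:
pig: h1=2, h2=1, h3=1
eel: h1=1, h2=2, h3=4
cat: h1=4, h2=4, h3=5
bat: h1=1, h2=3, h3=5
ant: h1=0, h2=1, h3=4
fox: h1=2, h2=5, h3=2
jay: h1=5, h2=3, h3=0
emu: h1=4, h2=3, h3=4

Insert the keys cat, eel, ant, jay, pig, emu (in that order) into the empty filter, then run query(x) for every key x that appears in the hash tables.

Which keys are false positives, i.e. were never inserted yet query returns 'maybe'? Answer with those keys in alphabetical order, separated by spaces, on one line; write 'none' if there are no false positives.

Answer: bat fox

Derivation:
Start: bits=000000
After insert 'cat': sets bits 4 5 -> bits=000011
After insert 'eel': sets bits 1 2 4 -> bits=011011
After insert 'ant': sets bits 0 1 4 -> bits=111011
After insert 'jay': sets bits 0 3 5 -> bits=111111
After insert 'pig': sets bits 1 2 -> bits=111111
After insert 'emu': sets bits 3 4 -> bits=111111
Not inserted: bat fox — query each against bits=111111:
query bat: checks bit1=1, bit3=1, bit5=1 (all 1) -> maybe => FALSE POSITIVE
query fox: checks bit2=1, bit5=1 (all 1) -> maybe => FALSE POSITIVE
False positives (alphabetical): bat fox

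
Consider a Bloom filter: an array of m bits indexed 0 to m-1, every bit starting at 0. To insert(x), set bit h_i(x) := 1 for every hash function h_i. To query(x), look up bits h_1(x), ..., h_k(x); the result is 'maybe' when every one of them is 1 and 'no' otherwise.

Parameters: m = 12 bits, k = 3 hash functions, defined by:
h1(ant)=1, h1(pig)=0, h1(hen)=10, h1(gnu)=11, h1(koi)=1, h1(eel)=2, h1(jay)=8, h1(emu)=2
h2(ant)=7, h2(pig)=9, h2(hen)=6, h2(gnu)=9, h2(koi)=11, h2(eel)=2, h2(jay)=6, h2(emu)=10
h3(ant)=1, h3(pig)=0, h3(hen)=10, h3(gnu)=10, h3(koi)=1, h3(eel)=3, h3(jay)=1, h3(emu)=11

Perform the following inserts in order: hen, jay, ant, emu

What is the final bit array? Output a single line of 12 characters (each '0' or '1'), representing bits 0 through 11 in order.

Start: bits=000000000000
After insert 'hen': sets bits 6 10 -> bits=000000100010
After insert 'jay': sets bits 1 6 8 -> bits=010000101010
After insert 'ant': sets bits 1 7 -> bits=010000111010
After insert 'emu': sets bits 2 10 11 -> bits=011000111011

Answer: 011000111011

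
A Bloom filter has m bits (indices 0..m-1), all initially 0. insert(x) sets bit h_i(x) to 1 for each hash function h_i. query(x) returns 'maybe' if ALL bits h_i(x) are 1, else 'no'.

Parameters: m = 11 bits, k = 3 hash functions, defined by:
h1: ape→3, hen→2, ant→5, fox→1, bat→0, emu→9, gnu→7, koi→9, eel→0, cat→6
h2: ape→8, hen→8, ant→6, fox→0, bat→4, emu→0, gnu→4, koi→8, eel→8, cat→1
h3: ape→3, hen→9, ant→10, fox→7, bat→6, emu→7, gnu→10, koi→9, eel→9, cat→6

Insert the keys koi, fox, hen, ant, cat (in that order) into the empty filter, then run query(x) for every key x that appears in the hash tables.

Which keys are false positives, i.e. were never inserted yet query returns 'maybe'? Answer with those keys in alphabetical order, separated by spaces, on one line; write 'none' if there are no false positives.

Answer: eel emu

Derivation:
Start: bits=00000000000
After insert 'koi': sets bits 8 9 -> bits=00000000110
After insert 'fox': sets bits 0 1 7 -> bits=11000001110
After insert 'hen': sets bits 2 8 9 -> bits=11100001110
After insert 'ant': sets bits 5 6 10 -> bits=11100111111
After insert 'cat': sets bits 1 6 -> bits=11100111111
Not inserted: ape bat eel emu gnu — query each against bits=11100111111:
query ape: checks bit3=0, bit8=1 (has a 0) -> no => not a false positive
query bat: checks bit0=1, bit4=0, bit6=1 (has a 0) -> no => not a false positive
query eel: checks bit0=1, bit8=1, bit9=1 (all 1) -> maybe => FALSE POSITIVE
query emu: checks bit0=1, bit7=1, bit9=1 (all 1) -> maybe => FALSE POSITIVE
query gnu: checks bit4=0, bit7=1, bit10=1 (has a 0) -> no => not a false positive
False positives (alphabetical): eel emu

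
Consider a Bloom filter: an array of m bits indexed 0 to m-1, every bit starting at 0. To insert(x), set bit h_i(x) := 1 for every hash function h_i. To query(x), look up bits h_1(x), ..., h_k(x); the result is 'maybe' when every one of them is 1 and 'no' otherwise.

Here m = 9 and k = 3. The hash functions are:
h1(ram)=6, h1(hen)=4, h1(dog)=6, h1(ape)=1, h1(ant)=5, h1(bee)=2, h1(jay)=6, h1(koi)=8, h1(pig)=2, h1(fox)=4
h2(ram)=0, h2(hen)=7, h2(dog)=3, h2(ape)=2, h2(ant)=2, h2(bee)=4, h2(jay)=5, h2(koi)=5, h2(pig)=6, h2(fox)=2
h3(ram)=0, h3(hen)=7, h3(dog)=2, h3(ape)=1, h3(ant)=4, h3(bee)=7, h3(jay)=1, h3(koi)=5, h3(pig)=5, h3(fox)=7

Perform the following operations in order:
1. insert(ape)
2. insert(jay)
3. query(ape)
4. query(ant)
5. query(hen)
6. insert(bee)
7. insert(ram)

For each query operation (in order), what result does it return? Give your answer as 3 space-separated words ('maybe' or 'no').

Start: bits=000000000
Op 1: insert ape -> sets bits 1 2 -> bits=011000000
Op 2: insert jay -> sets bits 1 5 6 -> bits=011001100
Op 3: query ape -> checks bit1=1, bit2=1 (all 1) -> maybe
Op 4: query ant -> checks bit2=1, bit4=0, bit5=1 (has a 0) -> no
Op 5: query hen -> checks bit4=0, bit7=0 (has a 0) -> no
Op 6: insert bee -> sets bits 2 4 7 -> bits=011011110
Op 7: insert ram -> sets bits 0 6 -> bits=111011110
Query results in order: maybe no no

Answer: maybe no no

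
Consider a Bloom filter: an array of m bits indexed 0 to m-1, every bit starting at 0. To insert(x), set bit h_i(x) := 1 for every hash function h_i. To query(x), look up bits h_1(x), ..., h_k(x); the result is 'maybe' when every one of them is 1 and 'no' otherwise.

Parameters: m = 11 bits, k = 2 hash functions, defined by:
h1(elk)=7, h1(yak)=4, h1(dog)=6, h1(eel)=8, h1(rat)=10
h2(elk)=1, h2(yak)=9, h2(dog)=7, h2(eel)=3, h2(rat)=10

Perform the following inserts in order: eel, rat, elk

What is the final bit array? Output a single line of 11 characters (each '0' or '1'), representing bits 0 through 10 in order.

Answer: 01010001101

Derivation:
Start: bits=00000000000
After insert 'eel': sets bits 3 8 -> bits=00010000100
After insert 'rat': sets bits 10 -> bits=00010000101
After insert 'elk': sets bits 1 7 -> bits=01010001101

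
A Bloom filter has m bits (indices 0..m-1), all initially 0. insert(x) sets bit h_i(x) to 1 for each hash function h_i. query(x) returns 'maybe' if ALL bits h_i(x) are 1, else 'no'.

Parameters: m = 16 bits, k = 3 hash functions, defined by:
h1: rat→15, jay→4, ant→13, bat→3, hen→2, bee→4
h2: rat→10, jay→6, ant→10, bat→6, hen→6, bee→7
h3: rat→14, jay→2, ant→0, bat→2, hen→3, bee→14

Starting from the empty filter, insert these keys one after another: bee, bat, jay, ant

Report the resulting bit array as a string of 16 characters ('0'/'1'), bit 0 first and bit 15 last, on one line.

Answer: 1011101100100110

Derivation:
Start: bits=0000000000000000
After insert 'bee': sets bits 4 7 14 -> bits=0000100100000010
After insert 'bat': sets bits 2 3 6 -> bits=0011101100000010
After insert 'jay': sets bits 2 4 6 -> bits=0011101100000010
After insert 'ant': sets bits 0 10 13 -> bits=1011101100100110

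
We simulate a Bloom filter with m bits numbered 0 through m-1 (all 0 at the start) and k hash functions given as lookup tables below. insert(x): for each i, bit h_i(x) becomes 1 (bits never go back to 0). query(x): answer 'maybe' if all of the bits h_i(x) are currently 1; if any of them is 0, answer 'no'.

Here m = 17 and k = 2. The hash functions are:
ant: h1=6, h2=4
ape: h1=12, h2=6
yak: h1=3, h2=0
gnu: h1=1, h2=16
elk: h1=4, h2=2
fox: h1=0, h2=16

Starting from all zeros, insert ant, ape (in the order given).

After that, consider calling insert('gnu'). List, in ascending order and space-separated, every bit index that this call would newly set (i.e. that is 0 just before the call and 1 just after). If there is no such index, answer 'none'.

Answer: 1 16

Derivation:
Start: bits=00000000000000000
After insert 'ant': sets bits 4 6 -> bits=00001010000000000
After insert 'ape': sets bits 6 12 -> bits=00001010000010000
insert 'gnu' would touch bits 1 16; currently bit1=0, bit16=0
Bits that are 0 among those (would change 0->1): 1 16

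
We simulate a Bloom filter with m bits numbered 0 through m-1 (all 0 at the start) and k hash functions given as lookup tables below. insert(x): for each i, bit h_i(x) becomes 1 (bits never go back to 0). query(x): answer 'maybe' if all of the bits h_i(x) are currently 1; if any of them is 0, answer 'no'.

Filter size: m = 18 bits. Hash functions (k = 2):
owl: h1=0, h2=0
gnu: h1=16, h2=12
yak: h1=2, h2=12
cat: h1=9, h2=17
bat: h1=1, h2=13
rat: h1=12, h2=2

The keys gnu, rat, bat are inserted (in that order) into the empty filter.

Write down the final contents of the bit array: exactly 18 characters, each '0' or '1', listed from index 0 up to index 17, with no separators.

Answer: 011000000000110010

Derivation:
Start: bits=000000000000000000
After insert 'gnu': sets bits 12 16 -> bits=000000000000100010
After insert 'rat': sets bits 2 12 -> bits=001000000000100010
After insert 'bat': sets bits 1 13 -> bits=011000000000110010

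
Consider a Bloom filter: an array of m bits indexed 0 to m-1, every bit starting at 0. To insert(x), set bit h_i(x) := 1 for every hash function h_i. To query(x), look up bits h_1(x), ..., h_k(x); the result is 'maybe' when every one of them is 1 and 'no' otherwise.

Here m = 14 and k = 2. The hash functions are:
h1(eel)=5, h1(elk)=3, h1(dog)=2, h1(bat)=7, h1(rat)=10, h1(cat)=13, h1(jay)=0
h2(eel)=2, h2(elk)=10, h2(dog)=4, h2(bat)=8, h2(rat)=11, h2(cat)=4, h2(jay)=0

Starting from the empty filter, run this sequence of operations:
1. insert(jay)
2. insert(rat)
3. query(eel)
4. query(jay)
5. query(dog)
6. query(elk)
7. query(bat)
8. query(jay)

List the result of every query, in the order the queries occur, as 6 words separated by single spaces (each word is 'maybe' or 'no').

Answer: no maybe no no no maybe

Derivation:
Start: bits=00000000000000
Op 1: insert jay -> sets bits 0 -> bits=10000000000000
Op 2: insert rat -> sets bits 10 11 -> bits=10000000001100
Op 3: query eel -> checks bit2=0, bit5=0 (has a 0) -> no
Op 4: query jay -> checks bit0=1 (all 1) -> maybe
Op 5: query dog -> checks bit2=0, bit4=0 (has a 0) -> no
Op 6: query elk -> checks bit3=0, bit10=1 (has a 0) -> no
Op 7: query bat -> checks bit7=0, bit8=0 (has a 0) -> no
Op 8: query jay -> checks bit0=1 (all 1) -> maybe
Query results in order: no maybe no no no maybe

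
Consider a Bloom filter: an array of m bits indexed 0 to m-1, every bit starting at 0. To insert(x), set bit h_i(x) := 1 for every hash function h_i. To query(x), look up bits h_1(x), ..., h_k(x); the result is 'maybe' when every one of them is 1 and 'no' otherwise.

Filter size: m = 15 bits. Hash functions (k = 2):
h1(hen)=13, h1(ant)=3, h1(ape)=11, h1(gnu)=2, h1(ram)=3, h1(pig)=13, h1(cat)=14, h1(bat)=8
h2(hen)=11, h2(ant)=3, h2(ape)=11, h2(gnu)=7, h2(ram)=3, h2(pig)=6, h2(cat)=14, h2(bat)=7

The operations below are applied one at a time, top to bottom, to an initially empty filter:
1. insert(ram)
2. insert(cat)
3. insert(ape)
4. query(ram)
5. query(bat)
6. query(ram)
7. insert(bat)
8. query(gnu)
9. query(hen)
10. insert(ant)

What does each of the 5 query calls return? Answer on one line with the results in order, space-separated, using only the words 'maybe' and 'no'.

Answer: maybe no maybe no no

Derivation:
Start: bits=000000000000000
Op 1: insert ram -> sets bits 3 -> bits=000100000000000
Op 2: insert cat -> sets bits 14 -> bits=000100000000001
Op 3: insert ape -> sets bits 11 -> bits=000100000001001
Op 4: query ram -> checks bit3=1 (all 1) -> maybe
Op 5: query bat -> checks bit7=0, bit8=0 (has a 0) -> no
Op 6: query ram -> checks bit3=1 (all 1) -> maybe
Op 7: insert bat -> sets bits 7 8 -> bits=000100011001001
Op 8: query gnu -> checks bit2=0, bit7=1 (has a 0) -> no
Op 9: query hen -> checks bit11=1, bit13=0 (has a 0) -> no
Op 10: insert ant -> sets bits 3 -> bits=000100011001001
Query results in order: maybe no maybe no no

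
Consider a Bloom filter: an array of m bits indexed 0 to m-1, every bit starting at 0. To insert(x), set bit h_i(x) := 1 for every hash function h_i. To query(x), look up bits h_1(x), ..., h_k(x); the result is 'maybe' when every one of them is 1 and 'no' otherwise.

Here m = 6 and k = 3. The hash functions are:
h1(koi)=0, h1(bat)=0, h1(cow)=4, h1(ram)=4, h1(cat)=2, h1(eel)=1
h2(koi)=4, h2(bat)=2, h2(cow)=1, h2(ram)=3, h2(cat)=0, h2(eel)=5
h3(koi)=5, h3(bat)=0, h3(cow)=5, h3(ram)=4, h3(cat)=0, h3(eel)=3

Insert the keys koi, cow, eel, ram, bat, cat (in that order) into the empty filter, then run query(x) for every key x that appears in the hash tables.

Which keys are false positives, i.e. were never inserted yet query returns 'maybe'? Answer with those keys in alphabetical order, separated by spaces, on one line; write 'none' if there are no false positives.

Answer: none

Derivation:
Start: bits=000000
After insert 'koi': sets bits 0 4 5 -> bits=100011
After insert 'cow': sets bits 1 4 5 -> bits=110011
After insert 'eel': sets bits 1 3 5 -> bits=110111
After insert 'ram': sets bits 3 4 -> bits=110111
After insert 'bat': sets bits 0 2 -> bits=111111
After insert 'cat': sets bits 0 2 -> bits=111111
Not inserted: (none) — query each against bits=111111:
False positives (alphabetical): none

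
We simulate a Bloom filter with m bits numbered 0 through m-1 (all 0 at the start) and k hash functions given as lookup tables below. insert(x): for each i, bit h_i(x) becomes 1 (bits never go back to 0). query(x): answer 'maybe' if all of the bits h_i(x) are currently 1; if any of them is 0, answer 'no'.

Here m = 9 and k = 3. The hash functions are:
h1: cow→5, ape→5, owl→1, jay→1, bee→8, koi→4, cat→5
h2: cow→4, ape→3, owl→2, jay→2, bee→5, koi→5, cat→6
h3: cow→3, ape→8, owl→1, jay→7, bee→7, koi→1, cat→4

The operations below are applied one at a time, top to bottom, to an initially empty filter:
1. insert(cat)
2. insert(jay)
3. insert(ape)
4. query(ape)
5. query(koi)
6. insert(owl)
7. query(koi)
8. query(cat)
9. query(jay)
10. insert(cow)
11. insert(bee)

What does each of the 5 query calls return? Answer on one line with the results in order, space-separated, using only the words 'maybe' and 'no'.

Start: bits=000000000
Op 1: insert cat -> sets bits 4 5 6 -> bits=000011100
Op 2: insert jay -> sets bits 1 2 7 -> bits=011011110
Op 3: insert ape -> sets bits 3 5 8 -> bits=011111111
Op 4: query ape -> checks bit3=1, bit5=1, bit8=1 (all 1) -> maybe
Op 5: query koi -> checks bit1=1, bit4=1, bit5=1 (all 1) -> maybe
Op 6: insert owl -> sets bits 1 2 -> bits=011111111
Op 7: query koi -> checks bit1=1, bit4=1, bit5=1 (all 1) -> maybe
Op 8: query cat -> checks bit4=1, bit5=1, bit6=1 (all 1) -> maybe
Op 9: query jay -> checks bit1=1, bit2=1, bit7=1 (all 1) -> maybe
Op 10: insert cow -> sets bits 3 4 5 -> bits=011111111
Op 11: insert bee -> sets bits 5 7 8 -> bits=011111111
Query results in order: maybe maybe maybe maybe maybe

Answer: maybe maybe maybe maybe maybe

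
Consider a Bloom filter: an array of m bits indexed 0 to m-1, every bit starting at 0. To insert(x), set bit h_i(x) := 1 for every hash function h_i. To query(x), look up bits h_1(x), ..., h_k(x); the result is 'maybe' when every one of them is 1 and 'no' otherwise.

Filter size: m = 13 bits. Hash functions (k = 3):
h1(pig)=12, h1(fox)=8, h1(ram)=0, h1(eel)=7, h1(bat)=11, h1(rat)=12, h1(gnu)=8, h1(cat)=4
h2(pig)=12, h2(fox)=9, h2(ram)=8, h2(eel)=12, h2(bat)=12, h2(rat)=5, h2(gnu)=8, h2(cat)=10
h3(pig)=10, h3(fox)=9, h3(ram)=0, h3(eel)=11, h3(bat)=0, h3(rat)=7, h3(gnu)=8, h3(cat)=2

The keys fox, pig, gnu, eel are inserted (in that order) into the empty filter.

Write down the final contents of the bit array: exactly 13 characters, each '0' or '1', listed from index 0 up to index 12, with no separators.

Start: bits=0000000000000
After insert 'fox': sets bits 8 9 -> bits=0000000011000
After insert 'pig': sets bits 10 12 -> bits=0000000011101
After insert 'gnu': sets bits 8 -> bits=0000000011101
After insert 'eel': sets bits 7 11 12 -> bits=0000000111111

Answer: 0000000111111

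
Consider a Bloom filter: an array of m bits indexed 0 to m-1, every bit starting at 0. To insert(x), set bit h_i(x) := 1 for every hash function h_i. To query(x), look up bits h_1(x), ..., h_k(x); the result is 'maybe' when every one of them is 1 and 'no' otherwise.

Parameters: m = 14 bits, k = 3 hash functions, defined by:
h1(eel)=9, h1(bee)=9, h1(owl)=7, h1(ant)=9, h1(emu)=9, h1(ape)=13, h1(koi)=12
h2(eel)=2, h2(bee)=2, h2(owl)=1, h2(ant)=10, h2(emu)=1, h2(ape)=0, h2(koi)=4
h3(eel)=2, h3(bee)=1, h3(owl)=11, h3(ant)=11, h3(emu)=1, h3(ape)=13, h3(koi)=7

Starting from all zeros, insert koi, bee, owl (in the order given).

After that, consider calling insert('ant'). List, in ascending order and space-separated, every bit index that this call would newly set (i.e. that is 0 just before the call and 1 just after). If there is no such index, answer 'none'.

Start: bits=00000000000000
After insert 'koi': sets bits 4 7 12 -> bits=00001001000010
After insert 'bee': sets bits 1 2 9 -> bits=01101001010010
After insert 'owl': sets bits 1 7 11 -> bits=01101001010110
insert 'ant' would touch bits 9 10 11; currently bit9=1, bit10=0, bit11=1
Bits that are 0 among those (would change 0->1): 10

Answer: 10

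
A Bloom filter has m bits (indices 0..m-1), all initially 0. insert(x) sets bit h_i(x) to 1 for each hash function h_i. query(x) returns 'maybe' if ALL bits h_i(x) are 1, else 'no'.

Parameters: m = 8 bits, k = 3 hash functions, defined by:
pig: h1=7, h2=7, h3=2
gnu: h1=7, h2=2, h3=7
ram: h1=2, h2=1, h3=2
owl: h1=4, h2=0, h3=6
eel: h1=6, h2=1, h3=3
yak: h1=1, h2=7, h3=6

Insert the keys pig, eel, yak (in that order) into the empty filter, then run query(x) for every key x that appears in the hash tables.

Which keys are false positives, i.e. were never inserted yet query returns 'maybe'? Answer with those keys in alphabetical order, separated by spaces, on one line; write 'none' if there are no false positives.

Answer: gnu ram

Derivation:
Start: bits=00000000
After insert 'pig': sets bits 2 7 -> bits=00100001
After insert 'eel': sets bits 1 3 6 -> bits=01110011
After insert 'yak': sets bits 1 6 7 -> bits=01110011
Not inserted: gnu owl ram — query each against bits=01110011:
query gnu: checks bit2=1, bit7=1 (all 1) -> maybe => FALSE POSITIVE
query owl: checks bit0=0, bit4=0, bit6=1 (has a 0) -> no => not a false positive
query ram: checks bit1=1, bit2=1 (all 1) -> maybe => FALSE POSITIVE
False positives (alphabetical): gnu ram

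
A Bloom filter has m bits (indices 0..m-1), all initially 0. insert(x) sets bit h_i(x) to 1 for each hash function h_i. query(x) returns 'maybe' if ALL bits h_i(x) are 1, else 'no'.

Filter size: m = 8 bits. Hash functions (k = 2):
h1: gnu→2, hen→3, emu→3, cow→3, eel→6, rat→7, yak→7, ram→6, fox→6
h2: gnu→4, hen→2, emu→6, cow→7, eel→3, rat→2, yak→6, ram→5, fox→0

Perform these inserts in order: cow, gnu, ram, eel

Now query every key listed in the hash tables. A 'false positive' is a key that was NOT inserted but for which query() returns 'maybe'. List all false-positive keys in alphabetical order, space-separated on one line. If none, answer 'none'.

Answer: emu hen rat yak

Derivation:
Start: bits=00000000
After insert 'cow': sets bits 3 7 -> bits=00010001
After insert 'gnu': sets bits 2 4 -> bits=00111001
After insert 'ram': sets bits 5 6 -> bits=00111111
After insert 'eel': sets bits 3 6 -> bits=00111111
Not inserted: emu fox hen rat yak — query each against bits=00111111:
query emu: checks bit3=1, bit6=1 (all 1) -> maybe => FALSE POSITIVE
query fox: checks bit0=0, bit6=1 (has a 0) -> no => not a false positive
query hen: checks bit2=1, bit3=1 (all 1) -> maybe => FALSE POSITIVE
query rat: checks bit2=1, bit7=1 (all 1) -> maybe => FALSE POSITIVE
query yak: checks bit6=1, bit7=1 (all 1) -> maybe => FALSE POSITIVE
False positives (alphabetical): emu hen rat yak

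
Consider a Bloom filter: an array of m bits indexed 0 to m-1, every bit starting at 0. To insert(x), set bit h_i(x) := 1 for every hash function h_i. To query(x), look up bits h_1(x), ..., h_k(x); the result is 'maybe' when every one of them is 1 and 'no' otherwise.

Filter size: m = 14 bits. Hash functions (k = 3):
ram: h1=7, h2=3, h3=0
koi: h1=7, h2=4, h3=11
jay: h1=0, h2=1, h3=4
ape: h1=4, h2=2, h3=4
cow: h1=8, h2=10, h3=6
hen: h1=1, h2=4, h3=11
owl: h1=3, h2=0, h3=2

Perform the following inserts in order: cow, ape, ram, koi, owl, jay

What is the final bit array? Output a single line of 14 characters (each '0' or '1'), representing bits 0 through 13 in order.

Start: bits=00000000000000
After insert 'cow': sets bits 6 8 10 -> bits=00000010101000
After insert 'ape': sets bits 2 4 -> bits=00101010101000
After insert 'ram': sets bits 0 3 7 -> bits=10111011101000
After insert 'koi': sets bits 4 7 11 -> bits=10111011101100
After insert 'owl': sets bits 0 2 3 -> bits=10111011101100
After insert 'jay': sets bits 0 1 4 -> bits=11111011101100

Answer: 11111011101100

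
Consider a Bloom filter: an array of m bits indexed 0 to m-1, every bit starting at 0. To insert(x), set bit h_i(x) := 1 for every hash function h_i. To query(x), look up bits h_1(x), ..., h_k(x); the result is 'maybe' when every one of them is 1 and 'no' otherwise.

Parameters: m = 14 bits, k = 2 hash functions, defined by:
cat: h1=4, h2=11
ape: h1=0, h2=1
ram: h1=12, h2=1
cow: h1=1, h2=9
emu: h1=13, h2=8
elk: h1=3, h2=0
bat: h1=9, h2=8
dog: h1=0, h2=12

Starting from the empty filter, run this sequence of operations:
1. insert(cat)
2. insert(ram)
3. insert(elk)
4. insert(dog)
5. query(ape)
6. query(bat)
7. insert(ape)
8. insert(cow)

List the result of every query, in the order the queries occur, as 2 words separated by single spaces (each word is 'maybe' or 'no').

Start: bits=00000000000000
Op 1: insert cat -> sets bits 4 11 -> bits=00001000000100
Op 2: insert ram -> sets bits 1 12 -> bits=01001000000110
Op 3: insert elk -> sets bits 0 3 -> bits=11011000000110
Op 4: insert dog -> sets bits 0 12 -> bits=11011000000110
Op 5: query ape -> checks bit0=1, bit1=1 (all 1) -> maybe
Op 6: query bat -> checks bit8=0, bit9=0 (has a 0) -> no
Op 7: insert ape -> sets bits 0 1 -> bits=11011000000110
Op 8: insert cow -> sets bits 1 9 -> bits=11011000010110
Query results in order: maybe no

Answer: maybe no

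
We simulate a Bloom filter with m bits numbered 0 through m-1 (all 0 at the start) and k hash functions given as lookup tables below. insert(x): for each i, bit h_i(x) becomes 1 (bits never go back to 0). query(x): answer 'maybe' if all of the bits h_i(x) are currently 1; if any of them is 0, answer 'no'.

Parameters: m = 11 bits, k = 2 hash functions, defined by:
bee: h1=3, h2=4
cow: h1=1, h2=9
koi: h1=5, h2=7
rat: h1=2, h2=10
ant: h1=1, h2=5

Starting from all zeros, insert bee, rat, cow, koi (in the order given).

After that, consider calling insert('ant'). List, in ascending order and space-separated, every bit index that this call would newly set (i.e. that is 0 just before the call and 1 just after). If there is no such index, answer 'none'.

Answer: none

Derivation:
Start: bits=00000000000
After insert 'bee': sets bits 3 4 -> bits=00011000000
After insert 'rat': sets bits 2 10 -> bits=00111000001
After insert 'cow': sets bits 1 9 -> bits=01111000011
After insert 'koi': sets bits 5 7 -> bits=01111101011
insert 'ant' would touch bits 1 5; currently bit1=1, bit5=1
Bits that are 0 among those (would change 0->1): none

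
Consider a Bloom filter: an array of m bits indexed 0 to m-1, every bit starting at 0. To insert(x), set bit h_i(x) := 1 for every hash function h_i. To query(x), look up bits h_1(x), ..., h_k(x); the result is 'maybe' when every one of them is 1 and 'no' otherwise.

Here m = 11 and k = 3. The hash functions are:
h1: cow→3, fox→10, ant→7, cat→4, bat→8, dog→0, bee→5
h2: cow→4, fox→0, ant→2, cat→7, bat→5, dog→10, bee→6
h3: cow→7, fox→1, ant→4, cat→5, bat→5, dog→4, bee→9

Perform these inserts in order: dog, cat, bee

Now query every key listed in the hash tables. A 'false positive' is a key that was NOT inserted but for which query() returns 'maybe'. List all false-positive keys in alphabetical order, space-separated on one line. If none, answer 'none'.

Answer: none

Derivation:
Start: bits=00000000000
After insert 'dog': sets bits 0 4 10 -> bits=10001000001
After insert 'cat': sets bits 4 5 7 -> bits=10001101001
After insert 'bee': sets bits 5 6 9 -> bits=10001111011
Not inserted: ant bat cow fox — query each against bits=10001111011:
query ant: checks bit2=0, bit4=1, bit7=1 (has a 0) -> no => not a false positive
query bat: checks bit5=1, bit8=0 (has a 0) -> no => not a false positive
query cow: checks bit3=0, bit4=1, bit7=1 (has a 0) -> no => not a false positive
query fox: checks bit0=1, bit1=0, bit10=1 (has a 0) -> no => not a false positive
False positives (alphabetical): none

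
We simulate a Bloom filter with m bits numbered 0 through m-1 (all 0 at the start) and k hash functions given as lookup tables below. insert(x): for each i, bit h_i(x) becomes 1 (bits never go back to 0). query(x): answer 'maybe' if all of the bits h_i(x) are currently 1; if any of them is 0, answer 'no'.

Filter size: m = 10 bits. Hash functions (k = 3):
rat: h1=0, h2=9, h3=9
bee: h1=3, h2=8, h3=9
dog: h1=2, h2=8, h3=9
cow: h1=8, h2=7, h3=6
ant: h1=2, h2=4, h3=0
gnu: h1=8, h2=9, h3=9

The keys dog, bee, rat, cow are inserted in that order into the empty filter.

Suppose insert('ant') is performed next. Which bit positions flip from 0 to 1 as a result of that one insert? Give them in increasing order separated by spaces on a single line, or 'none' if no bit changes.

Start: bits=0000000000
After insert 'dog': sets bits 2 8 9 -> bits=0010000011
After insert 'bee': sets bits 3 8 9 -> bits=0011000011
After insert 'rat': sets bits 0 9 -> bits=1011000011
After insert 'cow': sets bits 6 7 8 -> bits=1011001111
insert 'ant' would touch bits 0 2 4; currently bit0=1, bit2=1, bit4=0
Bits that are 0 among those (would change 0->1): 4

Answer: 4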